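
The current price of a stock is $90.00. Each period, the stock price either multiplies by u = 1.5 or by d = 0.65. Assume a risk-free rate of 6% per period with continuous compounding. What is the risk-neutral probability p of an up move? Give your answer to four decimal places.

p = 0.4845

Risk-neutral probability p = (e^0.06 − 0.65)/(1.5 − 0.65) = 0.4118/0.8500 = 0.4845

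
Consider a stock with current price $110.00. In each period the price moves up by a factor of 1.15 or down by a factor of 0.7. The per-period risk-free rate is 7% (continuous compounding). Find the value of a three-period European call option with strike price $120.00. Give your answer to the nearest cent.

$21.75

Risk-neutral probability p = (e^0.07 − 0.7)/(1.15 − 0.7) = 0.3725/0.4500 = 0.8278
Terminal stock prices: S_uuu = 167.3, S_uud = 101.8, S_udd = 61.98, S_ddd = 37.73
Terminal payoffs (S − K): max(47.3, 0) = 47.3, max(-18.17, 0) = 0, max(-58.02, 0) = 0, max(-82.27, 0) = 0
Node uu (S = 145.5): V_uu = e^(−0.07)·[0.8278·47.2962 + 0.1722·0.0000] = 36.5048
Node ud (S = 88.55): V_ud = e^(−0.07)·[0.8278·0.0000 + 0.1722·0.0000] = 0.0000
Node dd (S = 53.9): V_dd = e^(−0.07)·[0.8278·0.0000 + 0.1722·0.0000] = 0.0000
Node u (S = 126.5): V_u = e^(−0.07)·[0.8278·36.5048 + 0.1722·0.0000] = 28.1755
Node d (S = 77): V_d = e^(−0.07)·[0.8278·0.0000 + 0.1722·0.0000] = 0.0000
Node 0 (S = 110): V_0 = e^(−0.07)·[0.8278·28.1755 + 0.1722·0.0000] = 21.7468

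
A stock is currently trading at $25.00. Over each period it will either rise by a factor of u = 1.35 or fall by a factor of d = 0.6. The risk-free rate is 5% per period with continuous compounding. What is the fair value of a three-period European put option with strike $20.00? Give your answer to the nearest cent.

$2.73

Risk-neutral probability p = (e^0.05 − 0.6)/(1.35 − 0.6) = 0.4513/0.7500 = 0.6017
Terminal stock prices: S_uuu = 61.51, S_uud = 27.34, S_udd = 12.15, S_ddd = 5.4
Terminal payoffs (K − S): max(-41.51, 0) = 0, max(-7.338, 0) = 0, max(7.85, 0) = 7.85, max(14.6, 0) = 14.6
Node uu (S = 45.56): V_uu = e^(−0.05)·[0.6017·0.0000 + 0.3983·0.0000] = 0.0000
Node ud (S = 20.25): V_ud = e^(−0.05)·[0.6017·0.0000 + 0.3983·7.8500] = 2.9742
Node dd (S = 9): V_dd = e^(−0.05)·[0.6017·7.8500 + 0.3983·14.6000] = 10.0246
Node u (S = 33.75): V_u = e^(−0.05)·[0.6017·0.0000 + 0.3983·2.9742] = 1.1269
Node d (S = 15): V_d = e^(−0.05)·[0.6017·2.9742 + 0.3983·10.0246] = 5.5004
Node 0 (S = 25): V_0 = e^(−0.05)·[0.6017·1.1269 + 0.3983·5.5004] = 2.7290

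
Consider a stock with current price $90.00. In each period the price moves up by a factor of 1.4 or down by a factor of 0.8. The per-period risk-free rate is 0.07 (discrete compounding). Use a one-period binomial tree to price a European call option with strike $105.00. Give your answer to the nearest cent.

Risk-neutral probability p = (1 + 0.07 − 0.8)/(1.4 − 0.8) = 0.2700/0.6000 = 0.4500
Terminal stock prices: S_u = 126, S_d = 72
Terminal payoffs (S − K): max(21, 0) = 21, max(-33, 0) = 0
Node 0 (S = 90): V_0 = 1/1.07·[0.4500·21.0000 + 0.5500·0.0000] = 8.8318

$8.83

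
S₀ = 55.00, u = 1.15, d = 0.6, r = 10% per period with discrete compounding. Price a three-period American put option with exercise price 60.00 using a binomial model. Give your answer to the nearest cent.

5.00

Risk-neutral probability p = (1 + 0.1 − 0.6)/(1.15 − 0.6) = 0.5000/0.5500 = 0.9091
Terminal stock prices: S_uuu = 83.65, S_uud = 43.64, S_udd = 22.77, S_ddd = 11.88
Terminal payoffs (K − S): max(-23.65, 0) = 0, max(16.36, 0) = 16.36, max(37.23, 0) = 37.23, max(48.12, 0) = 48.12
Node uu (S = 72.74): continuation = 1/1.1·[0.9091·0.0000 + 0.0909·16.3575] = 1.3519; exercise value = 0.0000 ≤ continuation, so V_uu = 1.3519
Node ud (S = 37.95): continuation = 1/1.1·[0.9091·16.3575 + 0.0909·37.2300] = 16.5955; exercise value = 22.0500 > continuation, so V_ud = 22.0500 (exercise)
Node dd (S = 19.8): continuation = 1/1.1·[0.9091·37.2300 + 0.0909·48.1200] = 34.7455; exercise value = 40.2000 > continuation, so V_dd = 40.2000 (exercise)
Node u (S = 63.25): continuation = 1/1.1·[0.9091·1.3519 + 0.0909·22.0500] = 2.9396; exercise value = 0.0000 ≤ continuation, so V_u = 2.9396
Node d (S = 33): continuation = 1/1.1·[0.9091·22.0500 + 0.0909·40.2000] = 21.5455; exercise value = 27.0000 > continuation, so V_d = 27.0000 (exercise)
Node 0 (S = 55): continuation = 1/1.1·[0.9091·2.9396 + 0.0909·27.0000] = 4.6608; exercise value = 5.0000 > continuation, so V_0 = 5.0000 (exercise)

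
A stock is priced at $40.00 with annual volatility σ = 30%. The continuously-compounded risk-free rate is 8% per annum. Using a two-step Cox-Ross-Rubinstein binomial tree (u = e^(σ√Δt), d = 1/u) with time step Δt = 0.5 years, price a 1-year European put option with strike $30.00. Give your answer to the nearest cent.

$0.74

CRR parameters: u = e^(σ√Δt) = e^(0.3·√0.5) = 1.2363, d = 1/u = 0.8089
Per-period rate: rΔt = 0.08·0.5 = 0.04, so R = e^0.04 = 1.0408
Risk-neutral probability p = (e^0.04 − 0.8089)/(1.2363 − 0.8089) = 0.2320/0.4275 = 0.5426
Terminal stock prices: S_uu = 61.14, S_ud = 40, S_dd = 26.17
Terminal payoffs (K − S): max(-31.14, 0) = 0, max(-10, 0) = 0, max(3.83, 0) = 3.83
Node u (S = 49.45): V_u = e^(−0.04)·[0.5426·0.0000 + 0.4574·0.0000] = 0.0000
Node d (S = 32.35): V_d = e^(−0.04)·[0.5426·0.0000 + 0.4574·3.8300] = 1.6830
Node 0 (S = 40): V_0 = e^(−0.04)·[0.5426·0.0000 + 0.4574·1.6830] = 0.7396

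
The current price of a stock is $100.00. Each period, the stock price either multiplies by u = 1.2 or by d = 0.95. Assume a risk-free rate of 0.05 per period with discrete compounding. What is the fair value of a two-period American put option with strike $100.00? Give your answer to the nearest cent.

Risk-neutral probability p = (1 + 0.05 − 0.95)/(1.2 − 0.95) = 0.1000/0.2500 = 0.4000
Terminal stock prices: S_uu = 144, S_ud = 114, S_dd = 90.25
Terminal payoffs (K − S): max(-44, 0) = 0, max(-14, 0) = 0, max(9.75, 0) = 9.75
Node u (S = 120): continuation = 1/1.05·[0.4000·0.0000 + 0.6000·0.0000] = 0.0000; exercise value = 0.0000 ≤ continuation, so V_u = 0.0000
Node d (S = 95): continuation = 1/1.05·[0.4000·0.0000 + 0.6000·9.7500] = 5.5714; exercise value = 5.0000 ≤ continuation, so V_d = 5.5714
Node 0 (S = 100): continuation = 1/1.05·[0.4000·0.0000 + 0.6000·5.5714] = 3.1837; exercise value = 0.0000 ≤ continuation, so V_0 = 3.1837

$3.18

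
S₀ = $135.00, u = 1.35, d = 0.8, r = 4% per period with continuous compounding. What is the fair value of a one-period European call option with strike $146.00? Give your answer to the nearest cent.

$15.25

Risk-neutral probability p = (e^0.04 − 0.8)/(1.35 − 0.8) = 0.2408/0.5500 = 0.4378
Terminal stock prices: S_u = 182.2, S_d = 108
Terminal payoffs (S − K): max(36.25, 0) = 36.25, max(-38, 0) = 0
Node 0 (S = 135): V_0 = e^(−0.04)·[0.4378·36.2500 + 0.5622·0.0000] = 15.2493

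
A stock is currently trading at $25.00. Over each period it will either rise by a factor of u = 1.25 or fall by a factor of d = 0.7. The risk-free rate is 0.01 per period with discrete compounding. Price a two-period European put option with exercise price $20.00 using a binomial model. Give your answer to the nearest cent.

Risk-neutral probability p = (1 + 0.01 − 0.7)/(1.25 − 0.7) = 0.3100/0.5500 = 0.5636
Terminal stock prices: S_uu = 39.06, S_ud = 21.88, S_dd = 12.25
Terminal payoffs (K − S): max(-19.06, 0) = 0, max(-1.875, 0) = 0, max(7.75, 0) = 7.75
Node u (S = 31.25): V_u = 1/1.01·[0.5636·0.0000 + 0.4364·0.0000] = 0.0000
Node d (S = 17.5): V_d = 1/1.01·[0.5636·0.0000 + 0.4364·7.7500] = 3.3483
Node 0 (S = 25): V_0 = 1/1.01·[0.5636·0.0000 + 0.4364·3.3483] = 1.4466

$1.45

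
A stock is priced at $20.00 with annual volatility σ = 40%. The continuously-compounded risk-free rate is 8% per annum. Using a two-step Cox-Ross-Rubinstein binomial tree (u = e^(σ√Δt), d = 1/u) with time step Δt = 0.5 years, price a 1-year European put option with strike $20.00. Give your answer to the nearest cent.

$1.99

CRR parameters: u = e^(σ√Δt) = e^(0.4·√0.5) = 1.3269, d = 1/u = 0.7536
Per-period rate: rΔt = 0.08·0.5 = 0.04, so R = e^0.04 = 1.0408
Risk-neutral probability p = (e^0.04 − 0.7536)/(1.3269 − 0.7536) = 0.2872/0.5733 = 0.5009
Terminal stock prices: S_uu = 35.21, S_ud = 20, S_dd = 11.36
Terminal payoffs (K − S): max(-15.21, 0) = 0, max(0, 0) = 0, max(8.641, 0) = 8.641
Node u (S = 26.54): V_u = e^(−0.04)·[0.5009·0.0000 + 0.4991·0.0000] = 0.0000
Node d (S = 15.07): V_d = e^(−0.04)·[0.5009·0.0000 + 0.4991·8.6406] = 4.1430
Node 0 (S = 20): V_0 = e^(−0.04)·[0.5009·0.0000 + 0.4991·4.1430] = 1.9865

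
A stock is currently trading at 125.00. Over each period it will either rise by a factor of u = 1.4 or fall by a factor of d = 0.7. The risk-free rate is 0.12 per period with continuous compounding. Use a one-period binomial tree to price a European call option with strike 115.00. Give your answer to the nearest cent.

32.50

Risk-neutral probability p = (e^0.12 − 0.7)/(1.4 − 0.7) = 0.4275/0.7000 = 0.6107
Terminal stock prices: S_u = 175, S_d = 87.5
Terminal payoffs (S − K): max(60, 0) = 60, max(-27.5, 0) = 0
Node 0 (S = 125): V_0 = e^(−0.12)·[0.6107·60.0000 + 0.3893·0.0000] = 32.4991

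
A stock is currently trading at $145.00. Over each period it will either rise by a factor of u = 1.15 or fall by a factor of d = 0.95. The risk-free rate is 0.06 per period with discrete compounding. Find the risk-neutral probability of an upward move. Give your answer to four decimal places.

Risk-neutral probability p = (1 + 0.06 − 0.95)/(1.15 − 0.95) = 0.1100/0.2000 = 0.5500

p = 0.5500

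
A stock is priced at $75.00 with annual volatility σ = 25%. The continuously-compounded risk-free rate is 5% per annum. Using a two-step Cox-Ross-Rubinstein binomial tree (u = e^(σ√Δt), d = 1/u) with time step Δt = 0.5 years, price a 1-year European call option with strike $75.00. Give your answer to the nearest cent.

CRR parameters: u = e^(σ√Δt) = e^(0.25·√0.5) = 1.1934, d = 1/u = 0.8380
Per-period rate: rΔt = 0.05·0.5 = 0.025, so R = e^0.025 = 1.0253
Risk-neutral probability p = (e^0.025 − 0.8380)/(1.1934 − 0.8380) = 0.1873/0.3554 = 0.5272
Terminal stock prices: S_uu = 106.8, S_ud = 75, S_dd = 52.66
Terminal payoffs (S − K): max(31.81, 0) = 31.81, max(0, 0) = 0, max(-22.34, 0) = 0
Node u (S = 89.5): V_u = e^(−0.025)·[0.5272·31.8089 + 0.4728·0.0000] = 16.3541
Node d (S = 62.85): V_d = e^(−0.025)·[0.5272·0.0000 + 0.4728·0.0000] = 0.0000
Node 0 (S = 75): V_0 = e^(−0.025)·[0.5272·16.3541 + 0.4728·0.0000] = 8.4082

$8.41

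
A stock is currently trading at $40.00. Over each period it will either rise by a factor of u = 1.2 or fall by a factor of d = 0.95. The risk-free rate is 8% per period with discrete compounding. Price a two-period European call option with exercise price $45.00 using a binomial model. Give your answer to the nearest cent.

$3.18

Risk-neutral probability p = (1 + 0.08 − 0.95)/(1.2 − 0.95) = 0.1300/0.2500 = 0.5200
Terminal stock prices: S_uu = 57.6, S_ud = 45.6, S_dd = 36.1
Terminal payoffs (S − K): max(12.6, 0) = 12.6, max(0.6, 0) = 0.6, max(-8.9, 0) = 0
Node u (S = 48): V_u = 1/1.08·[0.5200·12.6000 + 0.4800·0.6000] = 6.3333
Node d (S = 38): V_d = 1/1.08·[0.5200·0.6000 + 0.4800·0.0000] = 0.2889
Node 0 (S = 40): V_0 = 1/1.08·[0.5200·6.3333 + 0.4800·0.2889] = 3.1778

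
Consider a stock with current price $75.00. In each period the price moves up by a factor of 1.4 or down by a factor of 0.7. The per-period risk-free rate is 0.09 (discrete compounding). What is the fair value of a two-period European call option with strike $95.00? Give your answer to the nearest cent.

Risk-neutral probability p = (1 + 0.09 − 0.7)/(1.4 − 0.7) = 0.3900/0.7000 = 0.5571
Terminal stock prices: S_uu = 147, S_ud = 73.5, S_dd = 36.75
Terminal payoffs (S − K): max(52, 0) = 52, max(-21.5, 0) = 0, max(-58.25, 0) = 0
Node u (S = 105): V_u = 1/1.09·[0.5571·52.0000 + 0.4429·0.0000] = 26.5793
Node d (S = 52.5): V_d = 1/1.09·[0.5571·0.0000 + 0.4429·0.0000] = 0.0000
Node 0 (S = 75): V_0 = 1/1.09·[0.5571·26.5793 + 0.4429·0.0000] = 13.5857

$13.59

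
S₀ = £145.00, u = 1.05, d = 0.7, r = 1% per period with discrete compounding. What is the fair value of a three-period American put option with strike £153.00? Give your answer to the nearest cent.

Risk-neutral probability p = (1 + 0.01 − 0.7)/(1.05 − 0.7) = 0.3100/0.3500 = 0.8857
Terminal stock prices: S_uuu = 167.9, S_uud = 111.9, S_udd = 74.6, S_ddd = 49.73
Terminal payoffs (K − S): max(-14.86, 0) = 0, max(41.1, 0) = 41.1, max(78.4, 0) = 78.4, max(103.3, 0) = 103.3
Node uu (S = 159.9): continuation = 1/1.01·[0.8857·0.0000 + 0.1143·41.0962] = 4.6502; exercise value = 0.0000 ≤ continuation, so V_uu = 4.6502
Node ud (S = 106.6): continuation = 1/1.01·[0.8857·41.0962 + 0.1143·78.3975] = 44.9101; exercise value = 46.4250 > continuation, so V_ud = 46.4250 (exercise)
Node dd (S = 71.05): continuation = 1/1.01·[0.8857·78.3975 + 0.1143·103.2650] = 80.4351; exercise value = 81.9500 > continuation, so V_dd = 81.9500 (exercise)
Node u (S = 152.2): continuation = 1/1.01·[0.8857·4.6502 + 0.1143·46.4250] = 9.3312; exercise value = 0.7500 ≤ continuation, so V_u = 9.3312
Node d (S = 101.5): continuation = 1/1.01·[0.8857·46.4250 + 0.1143·81.9500] = 49.9851; exercise value = 51.5000 > continuation, so V_d = 51.5000 (exercise)
Node 0 (S = 145): continuation = 1/1.01·[0.8857·9.3312 + 0.1143·51.5000] = 14.0104; exercise value = 8.0000 ≤ continuation, so V_0 = 14.0104

£14.01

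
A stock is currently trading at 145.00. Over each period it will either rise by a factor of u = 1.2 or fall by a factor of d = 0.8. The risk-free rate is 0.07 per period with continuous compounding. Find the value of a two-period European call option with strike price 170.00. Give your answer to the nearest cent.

15.66

Risk-neutral probability p = (e^0.07 − 0.8)/(1.2 − 0.8) = 0.2725/0.4000 = 0.6813
Terminal stock prices: S_uu = 208.8, S_ud = 139.2, S_dd = 92.8
Terminal payoffs (S − K): max(38.8, 0) = 38.8, max(-30.8, 0) = 0, max(-77.2, 0) = 0
Node u (S = 174): V_u = e^(−0.07)·[0.6813·38.8000 + 0.3187·0.0000] = 24.6462
Node d (S = 116): V_d = e^(−0.07)·[0.6813·0.0000 + 0.3187·0.0000] = 0.0000
Node 0 (S = 145): V_0 = e^(−0.07)·[0.6813·24.6462 + 0.3187·0.0000] = 15.6556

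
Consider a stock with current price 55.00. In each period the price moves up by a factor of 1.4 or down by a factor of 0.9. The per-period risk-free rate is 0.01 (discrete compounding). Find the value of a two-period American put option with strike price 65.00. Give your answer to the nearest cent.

12.20

Risk-neutral probability p = (1 + 0.01 − 0.9)/(1.4 − 0.9) = 0.1100/0.5000 = 0.2200
Terminal stock prices: S_uu = 107.8, S_ud = 69.3, S_dd = 44.55
Terminal payoffs (K − S): max(-42.8, 0) = 0, max(-4.3, 0) = 0, max(20.45, 0) = 20.45
Node u (S = 77): continuation = 1/1.01·[0.2200·0.0000 + 0.7800·0.0000] = 0.0000; exercise value = 0.0000 ≤ continuation, so V_u = 0.0000
Node d (S = 49.5): continuation = 1/1.01·[0.2200·0.0000 + 0.7800·20.4500] = 15.7931; exercise value = 15.5000 ≤ continuation, so V_d = 15.7931
Node 0 (S = 55): continuation = 1/1.01·[0.2200·0.0000 + 0.7800·15.7931] = 12.1966; exercise value = 10.0000 ≤ continuation, so V_0 = 12.1966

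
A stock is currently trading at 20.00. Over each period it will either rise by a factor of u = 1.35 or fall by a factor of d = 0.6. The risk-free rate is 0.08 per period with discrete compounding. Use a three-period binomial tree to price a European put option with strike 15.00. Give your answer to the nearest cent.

1.44

Risk-neutral probability p = (1 + 0.08 − 0.6)/(1.35 − 0.6) = 0.4800/0.7500 = 0.6400
Terminal stock prices: S_uuu = 49.21, S_uud = 21.87, S_udd = 9.72, S_ddd = 4.32
Terminal payoffs (K − S): max(-34.21, 0) = 0, max(-6.87, 0) = 0, max(5.28, 0) = 5.28, max(10.68, 0) = 10.68
Node uu (S = 36.45): V_uu = 1/1.08·[0.6400·0.0000 + 0.3600·0.0000] = 0.0000
Node ud (S = 16.2): V_ud = 1/1.08·[0.6400·0.0000 + 0.3600·5.2800] = 1.7600
Node dd (S = 7.2): V_dd = 1/1.08·[0.6400·5.2800 + 0.3600·10.6800] = 6.6889
Node u (S = 27): V_u = 1/1.08·[0.6400·0.0000 + 0.3600·1.7600] = 0.5867
Node d (S = 12): V_d = 1/1.08·[0.6400·1.7600 + 0.3600·6.6889] = 3.2726
Node 0 (S = 20): V_0 = 1/1.08·[0.6400·0.5867 + 0.3600·3.2726] = 1.4385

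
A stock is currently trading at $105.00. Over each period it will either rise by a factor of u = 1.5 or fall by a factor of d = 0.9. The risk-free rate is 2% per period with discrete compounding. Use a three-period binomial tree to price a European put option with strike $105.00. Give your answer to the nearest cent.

Risk-neutral probability p = (1 + 0.02 − 0.9)/(1.5 − 0.9) = 0.1200/0.6000 = 0.2000
Terminal stock prices: S_uuu = 354.4, S_uud = 212.6, S_udd = 127.6, S_ddd = 76.55
Terminal payoffs (K − S): max(-249.4, 0) = 0, max(-107.6, 0) = 0, max(-22.58, 0) = 0, max(28.45, 0) = 28.45
Node uu (S = 236.2): V_uu = 1/1.02·[0.2000·0.0000 + 0.8000·0.0000] = 0.0000
Node ud (S = 141.8): V_ud = 1/1.02·[0.2000·0.0000 + 0.8000·0.0000] = 0.0000
Node dd (S = 85.05): V_dd = 1/1.02·[0.2000·0.0000 + 0.8000·28.4550] = 22.3176
Node u (S = 157.5): V_u = 1/1.02·[0.2000·0.0000 + 0.8000·0.0000] = 0.0000
Node d (S = 94.5): V_d = 1/1.02·[0.2000·0.0000 + 0.8000·22.3176] = 17.5040
Node 0 (S = 105): V_0 = 1/1.02·[0.2000·0.0000 + 0.8000·17.5040] = 13.7287

$13.73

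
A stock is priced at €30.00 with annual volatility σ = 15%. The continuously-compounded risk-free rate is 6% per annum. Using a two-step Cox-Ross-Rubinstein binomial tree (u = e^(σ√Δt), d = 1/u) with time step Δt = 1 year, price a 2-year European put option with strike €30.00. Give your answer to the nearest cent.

€0.76

CRR parameters: u = e^(σ√Δt) = e^(0.15·√1) = 1.1618, d = 1/u = 0.8607
Per-period rate: rΔt = 0.06·1 = 0.06, so R = e^0.06 = 1.0618
Risk-neutral probability p = (e^0.06 − 0.8607)/(1.1618 − 0.8607) = 0.2011/0.3011 = 0.6679
Terminal stock prices: S_uu = 40.5, S_ud = 30, S_dd = 22.22
Terminal payoffs (K − S): max(-10.5, 0) = 0, max(0, 0) = 0, max(7.775, 0) = 7.775
Node u (S = 34.86): V_u = e^(−0.06)·[0.6679·0.0000 + 0.3321·0.0000] = 0.0000
Node d (S = 25.82): V_d = e^(−0.06)·[0.6679·0.0000 + 0.3321·7.7755] = 2.4317
Node 0 (S = 30): V_0 = e^(−0.06)·[0.6679·0.0000 + 0.3321·2.4317] = 0.7605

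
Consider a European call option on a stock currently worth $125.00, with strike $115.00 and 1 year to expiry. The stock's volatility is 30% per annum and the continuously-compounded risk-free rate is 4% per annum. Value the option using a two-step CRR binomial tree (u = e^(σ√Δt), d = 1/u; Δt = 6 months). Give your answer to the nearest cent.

$22.67

CRR parameters: u = e^(σ√Δt) = e^(0.3·√0.5) = 1.2363, d = 1/u = 0.8089
Per-period rate: rΔt = 0.04·0.5 = 0.02, so R = e^0.02 = 1.0202
Risk-neutral probability p = (e^0.02 − 0.8089)/(1.2363 − 0.8089) = 0.2113/0.4275 = 0.4944
Terminal stock prices: S_uu = 191.1, S_ud = 125, S_dd = 81.78
Terminal payoffs (S − K): max(76.06, 0) = 76.06, max(10, 0) = 10, max(-33.22, 0) = 0
Node u (S = 154.5): V_u = e^(−0.02)·[0.4944·76.0581 + 0.5056·10.0000] = 41.8160
Node d (S = 101.1): V_d = e^(−0.02)·[0.4944·10.0000 + 0.5056·0.0000] = 4.8463
Node 0 (S = 125): V_0 = e^(−0.02)·[0.4944·41.8160 + 0.5056·4.8463] = 22.6672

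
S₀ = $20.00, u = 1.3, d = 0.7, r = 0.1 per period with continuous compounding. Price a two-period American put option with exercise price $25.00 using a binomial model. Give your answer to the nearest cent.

$5.00

Risk-neutral probability p = (e^0.1 − 0.7)/(1.3 − 0.7) = 0.4052/0.6000 = 0.6753
Terminal stock prices: S_uu = 33.8, S_ud = 18.2, S_dd = 9.8
Terminal payoffs (K − S): max(-8.8, 0) = 0, max(6.8, 0) = 6.8, max(15.2, 0) = 15.2
Node u (S = 26): continuation = e^(−0.1)·[0.6753·0.0000 + 0.3247·6.8000] = 1.9979; exercise value = 0.0000 ≤ continuation, so V_u = 1.9979
Node d (S = 14): continuation = e^(−0.1)·[0.6753·6.8000 + 0.3247·15.2000] = 8.6209; exercise value = 11.0000 > continuation, so V_d = 11.0000 (exercise)
Node 0 (S = 20): continuation = e^(−0.1)·[0.6753·1.9979 + 0.3247·11.0000] = 4.4527; exercise value = 5.0000 > continuation, so V_0 = 5.0000 (exercise)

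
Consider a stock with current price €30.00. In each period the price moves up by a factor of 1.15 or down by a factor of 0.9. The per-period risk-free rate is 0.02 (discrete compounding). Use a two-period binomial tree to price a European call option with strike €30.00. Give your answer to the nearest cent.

Risk-neutral probability p = (1 + 0.02 − 0.9)/(1.15 − 0.9) = 0.1200/0.2500 = 0.4800
Terminal stock prices: S_uu = 39.67, S_ud = 31.05, S_dd = 24.3
Terminal payoffs (S − K): max(9.675, 0) = 9.675, max(1.05, 0) = 1.05, max(-5.7, 0) = 0
Node u (S = 34.5): V_u = 1/1.02·[0.4800·9.6750 + 0.5200·1.0500] = 5.0882
Node d (S = 27): V_d = 1/1.02·[0.4800·1.0500 + 0.5200·0.0000] = 0.4941
Node 0 (S = 30): V_0 = 1/1.02·[0.4800·5.0882 + 0.5200·0.4941] = 2.6464

€2.65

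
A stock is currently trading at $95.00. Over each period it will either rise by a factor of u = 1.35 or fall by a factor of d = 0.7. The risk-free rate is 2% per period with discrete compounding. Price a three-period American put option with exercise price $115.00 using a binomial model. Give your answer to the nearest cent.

Risk-neutral probability p = (1 + 0.02 − 0.7)/(1.35 − 0.7) = 0.3200/0.6500 = 0.4923
Terminal stock prices: S_uuu = 233.7, S_uud = 121.2, S_udd = 62.84, S_ddd = 32.58
Terminal payoffs (K − S): max(-118.7, 0) = 0, max(-6.196, 0) = 0, max(52.16, 0) = 52.16, max(82.42, 0) = 82.42
Node uu (S = 173.1): continuation = 1/1.02·[0.4923·0.0000 + 0.5077·0.0000] = 0.0000; exercise value = 0.0000 ≤ continuation, so V_uu = 0.0000
Node ud (S = 89.77): continuation = 1/1.02·[0.4923·0.0000 + 0.5077·52.1575] = 25.9607; exercise value = 25.2250 ≤ continuation, so V_ud = 25.9607
Node dd (S = 46.55): continuation = 1/1.02·[0.4923·52.1575 + 0.5077·82.4150] = 66.1951; exercise value = 68.4500 > continuation, so V_dd = 68.4500 (exercise)
Node u (S = 128.2): continuation = 1/1.02·[0.4923·0.0000 + 0.5077·25.9607] = 12.9216; exercise value = 0.0000 ≤ continuation, so V_u = 12.9216
Node d (S = 66.5): continuation = 1/1.02·[0.4923·25.9607 + 0.5077·68.4500] = 46.6002; exercise value = 48.5000 > continuation, so V_d = 48.5000 (exercise)
Node 0 (S = 95): continuation = 1/1.02·[0.4923·12.9216 + 0.5077·48.5000] = 30.3770; exercise value = 20.0000 ≤ continuation, so V_0 = 30.3770

$30.38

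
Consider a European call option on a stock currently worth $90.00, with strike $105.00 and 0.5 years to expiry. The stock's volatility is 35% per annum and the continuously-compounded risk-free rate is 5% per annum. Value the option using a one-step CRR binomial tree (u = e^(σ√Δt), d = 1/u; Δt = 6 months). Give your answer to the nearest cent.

$4.90

CRR parameters: u = e^(σ√Δt) = e^(0.35·√0.5) = 1.2808, d = 1/u = 0.7808
Per-period rate: rΔt = 0.05·0.5 = 0.025, so R = e^0.025 = 1.0253
Risk-neutral probability p = (e^0.025 − 0.7808)/(1.2808 − 0.7808) = 0.2446/0.5000 = 0.4891
Terminal stock prices: S_u = 115.3, S_d = 70.27
Terminal payoffs (S − K): max(10.27, 0) = 10.27, max(-34.73, 0) = 0
Node 0 (S = 90): V_0 = e^(−0.025)·[0.4891·10.2723 + 0.5109·0.0000] = 4.8998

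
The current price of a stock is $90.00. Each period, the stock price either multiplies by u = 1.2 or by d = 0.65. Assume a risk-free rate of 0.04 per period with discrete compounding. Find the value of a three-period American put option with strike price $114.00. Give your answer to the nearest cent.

$27.75

Risk-neutral probability p = (1 + 0.04 − 0.65)/(1.2 − 0.65) = 0.3900/0.5500 = 0.7091
Terminal stock prices: S_uuu = 155.5, S_uud = 84.24, S_udd = 45.63, S_ddd = 24.72
Terminal payoffs (K − S): max(-41.52, 0) = 0, max(29.76, 0) = 29.76, max(68.37, 0) = 68.37, max(89.28, 0) = 89.28
Node uu (S = 129.6): continuation = 1/1.04·[0.7091·0.0000 + 0.2909·29.7600] = 8.3245; exercise value = 0.0000 ≤ continuation, so V_uu = 8.3245
Node ud (S = 70.2): continuation = 1/1.04·[0.7091·29.7600 + 0.2909·68.3700] = 39.4154; exercise value = 43.8000 > continuation, so V_ud = 43.8000 (exercise)
Node dd (S = 38.03): continuation = 1/1.04·[0.7091·68.3700 + 0.2909·89.2837] = 71.5904; exercise value = 75.9750 > continuation, so V_dd = 75.9750 (exercise)
Node u (S = 108): continuation = 1/1.04·[0.7091·8.3245 + 0.2909·43.8000] = 17.9275; exercise value = 6.0000 ≤ continuation, so V_u = 17.9275
Node d (S = 58.5): continuation = 1/1.04·[0.7091·43.8000 + 0.2909·75.9750] = 51.1154; exercise value = 55.5000 > continuation, so V_d = 55.5000 (exercise)
Node 0 (S = 90): continuation = 1/1.04·[0.7091·17.9275 + 0.2909·55.5000] = 27.7478; exercise value = 24.0000 ≤ continuation, so V_0 = 27.7478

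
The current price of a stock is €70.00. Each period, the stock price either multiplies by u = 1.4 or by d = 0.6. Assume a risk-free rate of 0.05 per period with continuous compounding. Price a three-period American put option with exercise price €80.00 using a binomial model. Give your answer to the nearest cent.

Risk-neutral probability p = (e^0.05 − 0.6)/(1.4 − 0.6) = 0.4513/0.8000 = 0.5641
Terminal stock prices: S_uuu = 192.1, S_uud = 82.32, S_udd = 35.28, S_ddd = 15.12
Terminal payoffs (K − S): max(-112.1, 0) = 0, max(-2.32, 0) = 0, max(44.72, 0) = 44.72, max(64.88, 0) = 64.88
Node uu (S = 137.2): continuation = e^(−0.05)·[0.5641·0.0000 + 0.4359·0.0000] = 0.0000; exercise value = 0.0000 ≤ continuation, so V_uu = 0.0000
Node ud (S = 58.8): continuation = e^(−0.05)·[0.5641·0.0000 + 0.4359·44.7200] = 18.5432; exercise value = 21.2000 > continuation, so V_ud = 21.2000 (exercise)
Node dd (S = 25.2): continuation = e^(−0.05)·[0.5641·44.7200 + 0.4359·64.8800] = 50.8984; exercise value = 54.8000 > continuation, so V_dd = 54.8000 (exercise)
Node u (S = 98): continuation = e^(−0.05)·[0.5641·0.0000 + 0.4359·21.2000] = 8.7906; exercise value = 0.0000 ≤ continuation, so V_u = 8.7906
Node d (S = 42): continuation = e^(−0.05)·[0.5641·21.2000 + 0.4359·54.8000] = 34.0984; exercise value = 38.0000 > continuation, so V_d = 38.0000 (exercise)
Node 0 (S = 70): continuation = e^(−0.05)·[0.5641·8.7906 + 0.4359·38.0000] = 20.4736; exercise value = 10.0000 ≤ continuation, so V_0 = 20.4736

€20.47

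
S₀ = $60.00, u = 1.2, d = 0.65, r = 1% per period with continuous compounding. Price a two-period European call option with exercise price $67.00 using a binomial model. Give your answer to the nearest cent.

Risk-neutral probability p = (e^0.01 − 0.65)/(1.2 − 0.65) = 0.3601/0.5500 = 0.6546
Terminal stock prices: S_uu = 86.4, S_ud = 46.8, S_dd = 25.35
Terminal payoffs (S − K): max(19.4, 0) = 19.4, max(-20.2, 0) = 0, max(-41.65, 0) = 0
Node u (S = 72): V_u = e^(−0.01)·[0.6546·19.4000 + 0.3454·0.0000] = 12.5736
Node d (S = 39): V_d = e^(−0.01)·[0.6546·0.0000 + 0.3454·0.0000] = 0.0000
Node 0 (S = 60): V_0 = e^(−0.01)·[0.6546·12.5736 + 0.3454·0.0000] = 8.1492

$8.15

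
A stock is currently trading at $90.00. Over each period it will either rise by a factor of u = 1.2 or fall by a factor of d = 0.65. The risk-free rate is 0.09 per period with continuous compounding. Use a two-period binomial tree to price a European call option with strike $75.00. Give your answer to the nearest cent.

Risk-neutral probability p = (e^0.09 − 0.65)/(1.2 − 0.65) = 0.4442/0.5500 = 0.8076
Terminal stock prices: S_uu = 129.6, S_ud = 70.2, S_dd = 38.03
Terminal payoffs (S − K): max(54.6, 0) = 54.6, max(-4.8, 0) = 0, max(-36.97, 0) = 0
Node u (S = 108): V_u = e^(−0.09)·[0.8076·54.6000 + 0.1924·0.0000] = 40.2992
Node d (S = 58.5): V_d = e^(−0.09)·[0.8076·0.0000 + 0.1924·0.0000] = 0.0000
Node 0 (S = 90): V_0 = e^(−0.09)·[0.8076·40.2992 + 0.1924·0.0000] = 29.7441

$29.74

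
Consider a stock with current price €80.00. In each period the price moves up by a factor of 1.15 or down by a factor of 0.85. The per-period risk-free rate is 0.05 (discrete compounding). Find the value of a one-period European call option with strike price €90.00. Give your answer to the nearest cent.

€1.27

Risk-neutral probability p = (1 + 0.05 − 0.85)/(1.15 − 0.85) = 0.2000/0.3000 = 0.6667
Terminal stock prices: S_u = 92, S_d = 68
Terminal payoffs (S − K): max(2, 0) = 2, max(-22, 0) = 0
Node 0 (S = 80): V_0 = 1/1.05·[0.6667·2.0000 + 0.3333·0.0000] = 1.2698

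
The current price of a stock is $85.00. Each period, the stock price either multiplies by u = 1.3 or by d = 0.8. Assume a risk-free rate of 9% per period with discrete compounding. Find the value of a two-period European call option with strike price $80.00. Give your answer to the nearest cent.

$21.47

Risk-neutral probability p = (1 + 0.09 − 0.8)/(1.3 − 0.8) = 0.2900/0.5000 = 0.5800
Terminal stock prices: S_uu = 143.7, S_ud = 88.4, S_dd = 54.4
Terminal payoffs (S − K): max(63.65, 0) = 63.65, max(8.4, 0) = 8.4, max(-25.6, 0) = 0
Node u (S = 110.5): V_u = 1/1.09·[0.5800·63.6500 + 0.4200·8.4000] = 37.1055
Node d (S = 68): V_d = 1/1.09·[0.5800·8.4000 + 0.4200·0.0000] = 4.4697
Node 0 (S = 85): V_0 = 1/1.09·[0.5800·37.1055 + 0.4200·4.4697] = 21.4665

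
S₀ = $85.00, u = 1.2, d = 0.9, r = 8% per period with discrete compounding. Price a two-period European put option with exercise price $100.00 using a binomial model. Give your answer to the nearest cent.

$7.65

Risk-neutral probability p = (1 + 0.08 − 0.9)/(1.2 − 0.9) = 0.1800/0.3000 = 0.6000
Terminal stock prices: S_uu = 122.4, S_ud = 91.8, S_dd = 68.85
Terminal payoffs (K − S): max(-22.4, 0) = 0, max(8.2, 0) = 8.2, max(31.15, 0) = 31.15
Node u (S = 102): V_u = 1/1.08·[0.6000·0.0000 + 0.4000·8.2000] = 3.0370
Node d (S = 76.5): V_d = 1/1.08·[0.6000·8.2000 + 0.4000·31.1500] = 16.0926
Node 0 (S = 85): V_0 = 1/1.08·[0.6000·3.0370 + 0.4000·16.0926] = 7.6475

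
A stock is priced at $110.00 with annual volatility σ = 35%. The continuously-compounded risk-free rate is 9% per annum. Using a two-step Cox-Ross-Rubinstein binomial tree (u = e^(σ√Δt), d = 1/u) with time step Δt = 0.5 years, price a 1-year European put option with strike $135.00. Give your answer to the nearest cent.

$25.07

CRR parameters: u = e^(σ√Δt) = e^(0.35·√0.5) = 1.2808, d = 1/u = 0.7808
Per-period rate: rΔt = 0.09·0.5 = 0.045, so R = e^0.045 = 1.0460
Risk-neutral probability p = (e^0.045 − 0.7808)/(1.2808 − 0.7808) = 0.2653/0.5000 = 0.5305
Terminal stock prices: S_uu = 180.5, S_ud = 110, S_dd = 67.05
Terminal payoffs (K − S): max(-45.45, 0) = 0, max(25, 0) = 25, max(67.95, 0) = 67.95
Node u (S = 140.9): V_u = e^(−0.045)·[0.5305·0.0000 + 0.4695·25.0000] = 11.2213
Node d (S = 85.88): V_d = e^(−0.045)·[0.5305·25.0000 + 0.4695·67.9455] = 43.1761
Node 0 (S = 110): V_0 = e^(−0.045)·[0.5305·11.2213 + 0.4695·43.1761] = 25.0704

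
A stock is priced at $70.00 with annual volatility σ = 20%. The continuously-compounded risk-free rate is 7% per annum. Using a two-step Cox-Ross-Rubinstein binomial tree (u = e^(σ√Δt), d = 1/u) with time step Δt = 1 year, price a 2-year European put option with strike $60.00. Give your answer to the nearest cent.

$1.55

CRR parameters: u = e^(σ√Δt) = e^(0.2·√1) = 1.2214, d = 1/u = 0.8187
Per-period rate: rΔt = 0.07·1 = 0.07, so R = e^0.07 = 1.0725
Risk-neutral probability p = (e^0.07 − 0.8187)/(1.2214 − 0.8187) = 0.2538/0.4027 = 0.6302
Terminal stock prices: S_uu = 104.4, S_ud = 70, S_dd = 46.92
Terminal payoffs (K − S): max(-44.43, 0) = 0, max(-10, 0) = 0, max(13.08, 0) = 13.08
Node u (S = 85.5): V_u = e^(−0.07)·[0.6302·0.0000 + 0.3698·0.0000] = 0.0000
Node d (S = 57.31): V_d = e^(−0.07)·[0.6302·0.0000 + 0.3698·13.0776] = 4.5087
Node 0 (S = 70): V_0 = e^(−0.07)·[0.6302·0.0000 + 0.3698·4.5087] = 1.5545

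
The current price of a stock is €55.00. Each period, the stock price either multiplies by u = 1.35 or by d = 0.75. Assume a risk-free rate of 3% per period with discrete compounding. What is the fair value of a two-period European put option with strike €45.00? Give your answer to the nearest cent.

€3.77

Risk-neutral probability p = (1 + 0.03 − 0.75)/(1.35 − 0.75) = 0.2800/0.6000 = 0.4667
Terminal stock prices: S_uu = 100.2, S_ud = 55.69, S_dd = 30.94
Terminal payoffs (K − S): max(-55.24, 0) = 0, max(-10.69, 0) = 0, max(14.06, 0) = 14.06
Node u (S = 74.25): V_u = 1/1.03·[0.4667·0.0000 + 0.5333·0.0000] = 0.0000
Node d (S = 41.25): V_d = 1/1.03·[0.4667·0.0000 + 0.5333·14.0625] = 7.2816
Node 0 (S = 55): V_0 = 1/1.03·[0.4667·0.0000 + 0.5333·7.2816] = 3.7704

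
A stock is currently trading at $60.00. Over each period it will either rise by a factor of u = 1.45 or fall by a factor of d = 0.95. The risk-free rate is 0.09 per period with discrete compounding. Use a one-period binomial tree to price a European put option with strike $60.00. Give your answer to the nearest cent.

$1.98

Risk-neutral probability p = (1 + 0.09 − 0.95)/(1.45 − 0.95) = 0.1400/0.5000 = 0.2800
Terminal stock prices: S_u = 87, S_d = 57
Terminal payoffs (K − S): max(-27, 0) = 0, max(3, 0) = 3
Node 0 (S = 60): V_0 = 1/1.09·[0.2800·0.0000 + 0.7200·3.0000] = 1.9817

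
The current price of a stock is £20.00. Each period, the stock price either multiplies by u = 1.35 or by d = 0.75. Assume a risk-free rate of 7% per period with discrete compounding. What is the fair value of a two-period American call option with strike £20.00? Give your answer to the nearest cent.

£4.20

Risk-neutral probability p = (1 + 0.07 − 0.75)/(1.35 − 0.75) = 0.3200/0.6000 = 0.5333
Terminal stock prices: S_uu = 36.45, S_ud = 20.25, S_dd = 11.25
Terminal payoffs (S − K): max(16.45, 0) = 16.45, max(0.25, 0) = 0.25, max(-8.75, 0) = 0
Node u (S = 27): continuation = 1/1.07·[0.5333·16.4500 + 0.4667·0.2500] = 8.3084; exercise value = 7.0000 ≤ continuation, so V_u = 8.3084
Node d (S = 15): continuation = 1/1.07·[0.5333·0.2500 + 0.4667·0.0000] = 0.1246; exercise value = 0.0000 ≤ continuation, so V_d = 0.1246
Node 0 (S = 20): continuation = 1/1.07·[0.5333·8.3084 + 0.4667·0.1246] = 4.1956; exercise value = 0.0000 ≤ continuation, so V_0 = 4.1956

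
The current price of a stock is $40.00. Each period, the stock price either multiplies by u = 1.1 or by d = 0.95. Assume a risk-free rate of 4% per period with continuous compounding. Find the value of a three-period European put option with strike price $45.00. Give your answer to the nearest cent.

Risk-neutral probability p = (e^0.04 − 0.95)/(1.1 − 0.95) = 0.0908/0.1500 = 0.6054
Terminal stock prices: S_uuu = 53.24, S_uud = 45.98, S_udd = 39.71, S_ddd = 34.29
Terminal payoffs (K − S): max(-8.24, 0) = 0, max(-0.98, 0) = 0, max(5.29, 0) = 5.29, max(10.71, 0) = 10.71
Node uu (S = 48.4): V_uu = e^(−0.04)·[0.6054·0.0000 + 0.3946·0.0000] = 0.0000
Node ud (S = 41.8): V_ud = e^(−0.04)·[0.6054·0.0000 + 0.3946·5.2900] = 2.0056
Node dd (S = 36.1): V_dd = e^(−0.04)·[0.6054·5.2900 + 0.3946·10.7050] = 7.1355
Node u (S = 44): V_u = e^(−0.04)·[0.6054·0.0000 + 0.3946·2.0056] = 0.7604
Node d (S = 38): V_d = e^(−0.04)·[0.6054·2.0056 + 0.3946·7.1355] = 3.8718
Node 0 (S = 40): V_0 = e^(−0.04)·[0.6054·0.7604 + 0.3946·3.8718] = 1.9102

$1.91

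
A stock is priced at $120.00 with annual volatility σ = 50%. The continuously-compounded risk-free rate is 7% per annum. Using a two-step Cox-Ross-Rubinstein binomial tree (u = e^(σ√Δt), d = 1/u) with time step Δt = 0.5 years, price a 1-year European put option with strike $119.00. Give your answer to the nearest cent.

CRR parameters: u = e^(σ√Δt) = e^(0.5·√0.5) = 1.4241, d = 1/u = 0.7022
Per-period rate: rΔt = 0.07·0.5 = 0.035, so R = e^0.035 = 1.0356
Risk-neutral probability p = (e^0.035 − 0.7022)/(1.4241 − 0.7022) = 0.3334/0.7219 = 0.4619
Terminal stock prices: S_uu = 243.4, S_ud = 120, S_dd = 59.17
Terminal payoffs (K − S): max(-124.4, 0) = 0, max(-1, 0) = 0, max(59.83, 0) = 59.83
Node u (S = 170.9): V_u = e^(−0.035)·[0.4619·0.0000 + 0.5381·0.0000] = 0.0000
Node d (S = 84.26): V_d = e^(−0.035)·[0.4619·0.0000 + 0.5381·59.8318] = 31.0904
Node 0 (S = 120): V_0 = e^(−0.035)·[0.4619·0.0000 + 0.5381·31.0904] = 16.1555

$16.16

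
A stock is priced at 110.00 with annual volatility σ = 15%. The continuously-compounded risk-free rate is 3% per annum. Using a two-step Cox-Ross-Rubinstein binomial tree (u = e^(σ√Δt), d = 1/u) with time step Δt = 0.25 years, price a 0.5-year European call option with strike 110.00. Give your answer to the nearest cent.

4.95

CRR parameters: u = e^(σ√Δt) = e^(0.15·√0.25) = 1.0779, d = 1/u = 0.9277
Per-period rate: rΔt = 0.03·0.25 = 0.0075, so R = e^0.0075 = 1.0075
Risk-neutral probability p = (e^0.0075 − 0.9277)/(1.0779 − 0.9277) = 0.0798/0.1501 = 0.5314
Terminal stock prices: S_uu = 127.8, S_ud = 110, S_dd = 94.68
Terminal payoffs (S − K): max(17.8, 0) = 17.8, max(0, 0) = 0, max(-15.32, 0) = 0
Node u (S = 118.6): V_u = e^(−0.0075)·[0.5314·17.8018 + 0.4686·0.0000] = 9.3892
Node d (S = 102.1): V_d = e^(−0.0075)·[0.5314·0.0000 + 0.4686·0.0000] = 0.0000
Node 0 (S = 110): V_0 = e^(−0.0075)·[0.5314·9.3892 + 0.4686·0.0000] = 4.9521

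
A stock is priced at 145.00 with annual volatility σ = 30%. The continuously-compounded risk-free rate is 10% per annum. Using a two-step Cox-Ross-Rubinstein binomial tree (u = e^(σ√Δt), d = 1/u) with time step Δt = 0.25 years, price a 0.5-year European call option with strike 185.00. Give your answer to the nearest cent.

3.05

CRR parameters: u = e^(σ√Δt) = e^(0.3·√0.25) = 1.1618, d = 1/u = 0.8607
Per-period rate: rΔt = 0.1·0.25 = 0.025, so R = e^0.025 = 1.0253
Risk-neutral probability p = (e^0.025 − 0.8607)/(1.1618 − 0.8607) = 0.1646/0.3011 = 0.5466
Terminal stock prices: S_uu = 195.7, S_ud = 145, S_dd = 107.4
Terminal payoffs (S − K): max(10.73, 0) = 10.73, max(-40, 0) = 0, max(-77.58, 0) = 0
Node u (S = 168.5): V_u = e^(−0.025)·[0.5466·10.7295 + 0.4534·0.0000] = 5.7204
Node d (S = 124.8): V_d = e^(−0.025)·[0.5466·0.0000 + 0.4534·0.0000] = 0.0000
Node 0 (S = 145): V_0 = e^(−0.025)·[0.5466·5.7204 + 0.4534·0.0000] = 3.0498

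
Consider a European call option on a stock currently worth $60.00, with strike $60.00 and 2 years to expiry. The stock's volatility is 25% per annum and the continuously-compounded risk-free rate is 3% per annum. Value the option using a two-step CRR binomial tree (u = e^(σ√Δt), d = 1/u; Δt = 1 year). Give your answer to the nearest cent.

CRR parameters: u = e^(σ√Δt) = e^(0.25·√1) = 1.2840, d = 1/u = 0.7788
Per-period rate: rΔt = 0.03·1 = 0.03, so R = e^0.03 = 1.0305
Risk-neutral probability p = (e^0.03 − 0.7788)/(1.2840 − 0.7788) = 0.2517/0.5052 = 0.4981
Terminal stock prices: S_uu = 98.92, S_ud = 60, S_dd = 36.39
Terminal payoffs (S − K): max(38.92, 0) = 38.92, max(0, 0) = 0, max(-23.61, 0) = 0
Node u (S = 77.04): V_u = e^(−0.03)·[0.4981·38.9233 + 0.5019·0.0000] = 18.8148
Node d (S = 46.73): V_d = e^(−0.03)·[0.4981·0.0000 + 0.5019·0.0000] = 0.0000
Node 0 (S = 60): V_0 = e^(−0.03)·[0.4981·18.8148 + 0.5019·0.0000] = 9.0947

$9.09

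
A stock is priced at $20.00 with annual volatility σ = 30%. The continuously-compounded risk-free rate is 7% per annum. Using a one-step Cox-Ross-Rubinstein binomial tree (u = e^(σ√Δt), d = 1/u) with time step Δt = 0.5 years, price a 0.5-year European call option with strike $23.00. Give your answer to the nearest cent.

$0.88

CRR parameters: u = e^(σ√Δt) = e^(0.3·√0.5) = 1.2363, d = 1/u = 0.8089
Per-period rate: rΔt = 0.07·0.5 = 0.035, so R = e^0.035 = 1.0356
Risk-neutral probability p = (e^0.035 − 0.8089)/(1.2363 − 0.8089) = 0.2268/0.4275 = 0.5305
Terminal stock prices: S_u = 24.73, S_d = 16.18
Terminal payoffs (S − K): max(1.726, 0) = 1.726, max(-6.823, 0) = 0
Node 0 (S = 20): V_0 = e^(−0.035)·[0.5305·1.7262 + 0.4695·0.0000] = 0.8843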